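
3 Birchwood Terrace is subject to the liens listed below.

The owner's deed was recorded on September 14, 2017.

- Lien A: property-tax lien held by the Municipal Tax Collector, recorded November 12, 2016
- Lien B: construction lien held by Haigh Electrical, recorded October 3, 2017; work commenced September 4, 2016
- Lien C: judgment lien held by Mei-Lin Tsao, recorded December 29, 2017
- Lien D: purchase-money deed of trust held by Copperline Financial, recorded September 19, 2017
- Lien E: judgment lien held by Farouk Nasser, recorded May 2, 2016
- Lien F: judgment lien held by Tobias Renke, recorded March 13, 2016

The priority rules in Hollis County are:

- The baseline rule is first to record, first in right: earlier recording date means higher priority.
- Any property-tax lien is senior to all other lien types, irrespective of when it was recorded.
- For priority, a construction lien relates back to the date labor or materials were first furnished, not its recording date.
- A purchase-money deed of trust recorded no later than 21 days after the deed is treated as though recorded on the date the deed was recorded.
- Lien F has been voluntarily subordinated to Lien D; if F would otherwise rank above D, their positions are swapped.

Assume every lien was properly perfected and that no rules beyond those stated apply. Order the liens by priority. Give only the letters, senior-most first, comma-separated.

Adjusting effective dates: B's effective date is September 4, 2016, when work began; D was recorded within the 21-day window, so its effective date is the deed date September 14, 2017.
A, as a property-tax lien, has superpriority and ranks first.
Ordering the rest by effective date: F (March 13, 2016), E (May 2, 2016), B (September 4, 2016), D (September 14, 2017), C (December 29, 2017).
F would otherwise be senior to D, so under the subordination agreement F and D exchange positions.

A, D, E, B, F, C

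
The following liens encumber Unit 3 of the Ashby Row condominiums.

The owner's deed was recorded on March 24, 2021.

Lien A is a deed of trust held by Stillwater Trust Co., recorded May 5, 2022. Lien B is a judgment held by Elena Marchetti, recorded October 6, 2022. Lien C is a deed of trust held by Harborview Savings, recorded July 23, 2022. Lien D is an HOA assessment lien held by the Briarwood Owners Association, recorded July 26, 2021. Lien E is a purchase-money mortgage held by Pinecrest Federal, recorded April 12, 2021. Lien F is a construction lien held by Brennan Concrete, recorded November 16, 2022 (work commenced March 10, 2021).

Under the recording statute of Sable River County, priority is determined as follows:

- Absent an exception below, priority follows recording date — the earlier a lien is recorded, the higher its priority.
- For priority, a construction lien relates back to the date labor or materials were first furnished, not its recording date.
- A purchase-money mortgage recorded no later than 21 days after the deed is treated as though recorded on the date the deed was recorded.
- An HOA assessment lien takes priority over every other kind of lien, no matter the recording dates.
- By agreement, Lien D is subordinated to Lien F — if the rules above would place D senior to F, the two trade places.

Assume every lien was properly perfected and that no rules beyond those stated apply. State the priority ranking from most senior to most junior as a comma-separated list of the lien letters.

F, D, E, A, C, B

Adjusting effective dates: E relates back to the deed date March 24, 2021; F is treated as recorded March 10, 2021, the work-commencement date.
As an HOA assessment lien, D is senior to every other lien.
Among the remaining liens, by effective date: F (March 10, 2021), E (March 24, 2021), A (May 5, 2022), C (July 23, 2022), B (October 6, 2022).
The subordination applies — D was senior to F — so D and F swap.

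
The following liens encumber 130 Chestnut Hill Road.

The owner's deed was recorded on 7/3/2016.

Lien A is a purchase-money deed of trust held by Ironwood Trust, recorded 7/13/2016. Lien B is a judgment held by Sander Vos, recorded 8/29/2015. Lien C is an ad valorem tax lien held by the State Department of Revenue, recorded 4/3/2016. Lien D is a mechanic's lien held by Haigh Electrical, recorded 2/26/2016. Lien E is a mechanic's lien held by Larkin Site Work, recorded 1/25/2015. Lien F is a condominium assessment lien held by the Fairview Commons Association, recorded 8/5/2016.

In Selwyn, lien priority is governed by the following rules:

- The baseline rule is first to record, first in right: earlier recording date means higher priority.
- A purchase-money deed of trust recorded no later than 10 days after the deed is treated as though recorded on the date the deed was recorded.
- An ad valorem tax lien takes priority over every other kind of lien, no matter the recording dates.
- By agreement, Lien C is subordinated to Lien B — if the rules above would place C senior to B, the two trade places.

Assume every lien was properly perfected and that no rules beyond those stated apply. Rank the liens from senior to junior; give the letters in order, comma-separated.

First, effective dates: A was recorded within the 10-day window, so its effective date is the deed date 7/3/2016.
C, as an ad valorem tax lien, has superpriority and ranks first.
The other liens, earliest effective date first: E (1/25/2015), B (8/29/2015), D (2/26/2016), A (7/3/2016), F (8/5/2016).
Because C would otherwise rank above B, the subordination swaps them.

B, E, C, D, A, F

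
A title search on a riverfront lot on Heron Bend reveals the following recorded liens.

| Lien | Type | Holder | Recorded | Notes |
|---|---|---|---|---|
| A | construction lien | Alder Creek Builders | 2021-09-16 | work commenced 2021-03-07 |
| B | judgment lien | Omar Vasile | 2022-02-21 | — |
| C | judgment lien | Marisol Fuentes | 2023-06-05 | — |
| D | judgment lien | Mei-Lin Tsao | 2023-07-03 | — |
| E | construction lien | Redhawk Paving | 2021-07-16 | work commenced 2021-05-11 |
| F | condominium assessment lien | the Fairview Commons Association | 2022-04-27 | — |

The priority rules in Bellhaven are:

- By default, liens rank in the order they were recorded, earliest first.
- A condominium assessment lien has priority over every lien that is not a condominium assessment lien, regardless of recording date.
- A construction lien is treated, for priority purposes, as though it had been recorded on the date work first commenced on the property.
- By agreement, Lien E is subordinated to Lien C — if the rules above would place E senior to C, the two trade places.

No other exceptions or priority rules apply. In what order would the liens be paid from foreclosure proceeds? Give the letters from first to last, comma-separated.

F, A, C, B, E, D

Effective dates: A's effective date is 2021-03-07, when work began; E is treated as recorded 2021-05-11, the work-commencement date.
As a condominium assessment lien, F is senior to every other lien.
Among the remaining liens, by effective date: A (2021-03-07), E (2021-05-11), B (2022-02-21), C (2023-06-05), D (2023-07-03).
E is senior to C before the subordination, so the two trade places.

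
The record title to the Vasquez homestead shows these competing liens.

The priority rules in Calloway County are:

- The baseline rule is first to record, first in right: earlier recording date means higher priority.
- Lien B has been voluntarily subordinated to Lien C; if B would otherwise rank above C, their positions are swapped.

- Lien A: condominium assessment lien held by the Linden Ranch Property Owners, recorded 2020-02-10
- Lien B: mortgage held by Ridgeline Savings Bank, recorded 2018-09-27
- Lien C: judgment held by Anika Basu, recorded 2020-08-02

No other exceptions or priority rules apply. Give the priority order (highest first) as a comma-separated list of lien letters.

C, A, B

Ordering by effective date: B (2018-09-27), A (2020-02-10), C (2020-08-02).
The subordination applies — B was senior to C — so B and C swap.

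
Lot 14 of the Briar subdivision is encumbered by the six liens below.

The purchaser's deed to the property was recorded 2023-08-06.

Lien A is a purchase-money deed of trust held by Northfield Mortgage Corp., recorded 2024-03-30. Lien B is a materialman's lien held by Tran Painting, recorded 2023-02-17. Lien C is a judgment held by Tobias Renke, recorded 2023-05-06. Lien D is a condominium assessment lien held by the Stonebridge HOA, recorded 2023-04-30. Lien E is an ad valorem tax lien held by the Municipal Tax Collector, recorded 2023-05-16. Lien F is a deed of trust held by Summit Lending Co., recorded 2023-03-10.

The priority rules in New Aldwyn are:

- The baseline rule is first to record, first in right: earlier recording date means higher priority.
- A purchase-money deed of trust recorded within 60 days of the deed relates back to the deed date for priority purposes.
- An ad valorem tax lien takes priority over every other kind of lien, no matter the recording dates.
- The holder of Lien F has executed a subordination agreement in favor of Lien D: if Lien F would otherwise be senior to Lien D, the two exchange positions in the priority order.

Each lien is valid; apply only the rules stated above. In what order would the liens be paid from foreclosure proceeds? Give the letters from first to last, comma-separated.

E, B, D, F, C, A

First, effective dates: A was recorded 237 days after the deed, outside the 60-day window, so it keeps its recording date.
As an ad valorem tax lien, E is senior to every other lien.
Remaining liens by effective date: B (2023-02-17), F (2023-03-10), D (2023-04-30), C (2023-05-06), A (2024-03-30).
The subordination applies — F was senior to D — so F and D swap.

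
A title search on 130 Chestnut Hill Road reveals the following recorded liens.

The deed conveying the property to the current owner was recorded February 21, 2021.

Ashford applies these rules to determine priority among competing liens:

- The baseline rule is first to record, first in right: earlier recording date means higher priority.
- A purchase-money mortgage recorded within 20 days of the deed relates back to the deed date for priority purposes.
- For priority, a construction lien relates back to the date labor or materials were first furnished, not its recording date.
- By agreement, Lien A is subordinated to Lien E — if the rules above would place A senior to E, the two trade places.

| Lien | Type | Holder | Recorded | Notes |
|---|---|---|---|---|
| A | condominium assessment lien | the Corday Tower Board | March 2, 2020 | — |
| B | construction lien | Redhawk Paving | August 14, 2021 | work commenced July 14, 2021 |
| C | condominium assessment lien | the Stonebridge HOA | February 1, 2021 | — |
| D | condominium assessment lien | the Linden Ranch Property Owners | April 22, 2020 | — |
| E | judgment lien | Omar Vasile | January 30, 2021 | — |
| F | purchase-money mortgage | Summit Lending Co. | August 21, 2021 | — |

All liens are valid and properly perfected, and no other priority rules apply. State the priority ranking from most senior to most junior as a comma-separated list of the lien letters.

Effective dates: B is treated as recorded July 14, 2021, the work-commencement date; F missed the 20-day window (181 days after the deed), so its recording date stands.
Ordering by effective date: A (March 2, 2020), D (April 22, 2020), E (January 30, 2021), C (February 1, 2021), B (July 14, 2021), F (August 21, 2021).
A is senior to E before the subordination, so the two trade places.

E, D, A, C, B, F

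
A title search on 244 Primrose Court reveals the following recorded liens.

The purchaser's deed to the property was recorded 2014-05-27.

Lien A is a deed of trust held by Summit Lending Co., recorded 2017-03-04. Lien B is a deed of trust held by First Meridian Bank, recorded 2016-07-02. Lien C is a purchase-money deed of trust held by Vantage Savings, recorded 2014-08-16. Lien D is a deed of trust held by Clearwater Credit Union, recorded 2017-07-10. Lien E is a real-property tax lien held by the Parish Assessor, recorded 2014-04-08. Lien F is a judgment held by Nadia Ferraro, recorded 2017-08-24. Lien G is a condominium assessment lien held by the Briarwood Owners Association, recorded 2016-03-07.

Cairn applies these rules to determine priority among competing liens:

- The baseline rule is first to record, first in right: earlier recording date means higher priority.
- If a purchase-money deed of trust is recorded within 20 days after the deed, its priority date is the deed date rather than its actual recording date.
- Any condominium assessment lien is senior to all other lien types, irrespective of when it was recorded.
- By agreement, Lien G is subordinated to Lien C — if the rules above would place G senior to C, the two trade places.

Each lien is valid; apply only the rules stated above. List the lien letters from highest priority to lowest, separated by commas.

C, E, G, B, A, D, F

First, effective dates: C was recorded 81 days after the deed — beyond 20 days — so no relation-back applies.
G, as a condominium assessment lien, has superpriority and ranks first.
Ordering the rest by effective date: E (2014-04-08), C (2014-08-16), B (2016-07-02), A (2017-03-04), D (2017-07-10), F (2017-08-24).
G would otherwise be senior to C, so under the subordination agreement G and C exchange positions.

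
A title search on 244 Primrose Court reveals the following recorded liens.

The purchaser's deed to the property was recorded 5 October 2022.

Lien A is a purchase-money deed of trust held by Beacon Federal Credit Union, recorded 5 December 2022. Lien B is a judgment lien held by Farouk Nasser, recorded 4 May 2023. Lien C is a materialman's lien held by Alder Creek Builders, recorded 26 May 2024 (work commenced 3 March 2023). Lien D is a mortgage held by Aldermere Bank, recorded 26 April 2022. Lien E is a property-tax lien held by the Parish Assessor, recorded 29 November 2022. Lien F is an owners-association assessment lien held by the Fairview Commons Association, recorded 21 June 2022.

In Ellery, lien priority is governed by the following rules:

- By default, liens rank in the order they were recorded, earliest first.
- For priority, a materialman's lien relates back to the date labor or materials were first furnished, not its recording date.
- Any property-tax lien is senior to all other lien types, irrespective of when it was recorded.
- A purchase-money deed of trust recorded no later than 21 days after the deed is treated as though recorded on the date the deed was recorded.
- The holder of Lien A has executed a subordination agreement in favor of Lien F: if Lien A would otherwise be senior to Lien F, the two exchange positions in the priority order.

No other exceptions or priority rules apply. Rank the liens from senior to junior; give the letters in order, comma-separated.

First, effective dates: A was recorded 61 days after the deed — beyond 21 days — so no relation-back applies; C's effective date is 3 March 2023, when work began.
E is a property-tax lien and takes priority over every other lien.
Ordering the rest by effective date: D (26 April 2022), F (21 June 2022), A (5 December 2022), C (3 March 2023), B (4 May 2023).
A is already junior to F, so the subordination agreement changes nothing.

E, D, F, A, C, B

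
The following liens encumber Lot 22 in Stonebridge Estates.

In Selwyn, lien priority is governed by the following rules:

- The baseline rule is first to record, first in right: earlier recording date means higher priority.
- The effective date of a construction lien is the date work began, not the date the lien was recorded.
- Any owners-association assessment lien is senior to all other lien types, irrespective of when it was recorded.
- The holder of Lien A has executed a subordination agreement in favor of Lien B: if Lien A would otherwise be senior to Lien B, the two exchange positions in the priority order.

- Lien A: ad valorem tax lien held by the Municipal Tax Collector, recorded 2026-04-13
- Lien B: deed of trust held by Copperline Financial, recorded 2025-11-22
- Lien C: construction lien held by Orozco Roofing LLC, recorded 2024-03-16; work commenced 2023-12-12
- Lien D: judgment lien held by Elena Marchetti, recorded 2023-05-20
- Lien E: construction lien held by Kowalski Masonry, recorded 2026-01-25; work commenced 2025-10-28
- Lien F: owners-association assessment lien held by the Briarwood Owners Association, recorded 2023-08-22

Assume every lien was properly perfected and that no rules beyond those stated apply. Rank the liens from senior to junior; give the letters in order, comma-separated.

Effective dates after the stated exceptions: C is treated as recorded 2023-12-12, the work-commencement date; E is treated as recorded 2025-10-28, the work-commencement date.
F is an owners-association assessment lien, so it outranks all other liens regardless of date.
The other liens, earliest effective date first: D (2023-05-20), C (2023-12-12), E (2025-10-28), B (2025-11-22), A (2026-04-13).
Since A is not senior to B, the subordination leaves the order unchanged.

F, D, C, E, B, A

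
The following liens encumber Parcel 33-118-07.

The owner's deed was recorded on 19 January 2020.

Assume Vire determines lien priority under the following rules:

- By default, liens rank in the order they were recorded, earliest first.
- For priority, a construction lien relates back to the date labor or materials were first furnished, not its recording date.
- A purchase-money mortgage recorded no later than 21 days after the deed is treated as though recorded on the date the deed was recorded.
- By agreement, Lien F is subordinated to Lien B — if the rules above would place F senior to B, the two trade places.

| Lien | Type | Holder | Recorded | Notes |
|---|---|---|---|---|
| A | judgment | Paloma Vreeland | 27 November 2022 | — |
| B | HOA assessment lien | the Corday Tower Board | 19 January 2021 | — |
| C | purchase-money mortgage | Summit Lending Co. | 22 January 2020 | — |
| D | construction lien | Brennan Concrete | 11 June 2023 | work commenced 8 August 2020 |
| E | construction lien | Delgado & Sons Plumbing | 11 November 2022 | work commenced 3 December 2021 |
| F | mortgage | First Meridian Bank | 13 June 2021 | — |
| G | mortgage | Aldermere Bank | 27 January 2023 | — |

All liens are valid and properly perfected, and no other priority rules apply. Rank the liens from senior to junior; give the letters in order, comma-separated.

C, D, B, F, E, A, G

First, effective dates: C's effective date is the deed date, 19 January 2020; D's effective date is 8 August 2020, when work began; E relates back to 3 December 2021 (work commenced).
Ordering by effective date: C (19 January 2020), D (8 August 2020), B (19 January 2021), F (13 June 2021), E (3 December 2021), A (27 November 2022), G (27 January 2023).
Since F is not senior to B, the subordination leaves the order unchanged.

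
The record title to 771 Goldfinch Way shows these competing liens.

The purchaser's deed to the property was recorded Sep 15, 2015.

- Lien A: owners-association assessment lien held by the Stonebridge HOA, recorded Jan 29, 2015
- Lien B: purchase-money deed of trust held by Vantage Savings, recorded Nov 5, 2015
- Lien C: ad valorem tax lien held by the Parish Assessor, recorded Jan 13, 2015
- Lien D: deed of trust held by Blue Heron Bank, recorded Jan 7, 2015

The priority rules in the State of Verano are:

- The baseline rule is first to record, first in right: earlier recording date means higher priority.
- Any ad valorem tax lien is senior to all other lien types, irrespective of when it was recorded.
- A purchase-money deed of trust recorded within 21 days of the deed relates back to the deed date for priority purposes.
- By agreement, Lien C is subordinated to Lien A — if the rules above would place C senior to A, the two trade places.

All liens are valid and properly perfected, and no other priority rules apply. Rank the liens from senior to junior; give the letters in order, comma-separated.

A, D, C, B

Effective dates after the stated exceptions: B missed the 21-day window (51 days after the deed), so its recording date stands.
C is an ad valorem tax lien and takes priority over every other lien.
Among the remaining liens, by effective date: D (Jan 7, 2015), A (Jan 29, 2015), B (Nov 5, 2015).
The subordination applies — C was senior to A — so C and A swap.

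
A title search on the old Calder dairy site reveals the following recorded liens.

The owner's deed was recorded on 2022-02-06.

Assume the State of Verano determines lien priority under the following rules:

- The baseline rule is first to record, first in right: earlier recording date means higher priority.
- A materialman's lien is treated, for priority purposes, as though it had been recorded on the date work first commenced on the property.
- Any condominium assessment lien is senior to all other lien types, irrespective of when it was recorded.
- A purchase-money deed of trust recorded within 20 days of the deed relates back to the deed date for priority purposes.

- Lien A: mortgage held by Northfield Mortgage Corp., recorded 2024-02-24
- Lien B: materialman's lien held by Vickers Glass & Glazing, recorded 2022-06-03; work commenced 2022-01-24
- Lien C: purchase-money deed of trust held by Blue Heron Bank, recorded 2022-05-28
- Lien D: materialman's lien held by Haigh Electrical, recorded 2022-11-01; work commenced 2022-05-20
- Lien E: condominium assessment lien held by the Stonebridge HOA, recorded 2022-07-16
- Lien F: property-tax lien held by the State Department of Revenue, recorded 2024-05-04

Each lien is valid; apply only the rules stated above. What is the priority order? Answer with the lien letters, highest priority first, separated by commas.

E, B, D, C, A, F

Adjusting effective dates: B relates back to 2022-01-24 (work commenced); C was recorded 111 days after the deed — beyond 20 days — so no relation-back applies; D is treated as recorded 2022-05-20, the work-commencement date.
E, as a condominium assessment lien, has superpriority and ranks first.
The other liens, earliest effective date first: B (2022-01-24), D (2022-05-20), C (2022-05-28), A (2024-02-24), F (2024-05-04).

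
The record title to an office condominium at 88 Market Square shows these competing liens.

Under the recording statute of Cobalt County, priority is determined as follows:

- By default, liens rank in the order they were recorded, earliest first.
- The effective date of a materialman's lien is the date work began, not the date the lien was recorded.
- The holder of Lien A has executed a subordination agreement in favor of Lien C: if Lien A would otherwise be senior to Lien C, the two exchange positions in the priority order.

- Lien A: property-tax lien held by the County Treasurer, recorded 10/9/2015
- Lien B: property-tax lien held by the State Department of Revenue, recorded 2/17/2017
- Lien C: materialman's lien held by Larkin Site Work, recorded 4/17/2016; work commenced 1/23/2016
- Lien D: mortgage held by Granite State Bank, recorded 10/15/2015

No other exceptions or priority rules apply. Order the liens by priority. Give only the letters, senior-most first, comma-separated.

Effective dates: C relates back to 1/23/2016 (work commenced).
By effective date: A (10/9/2015), D (10/15/2015), C (1/23/2016), B (2/17/2017).
Because A would otherwise rank above C, the subordination swaps them.

C, D, A, B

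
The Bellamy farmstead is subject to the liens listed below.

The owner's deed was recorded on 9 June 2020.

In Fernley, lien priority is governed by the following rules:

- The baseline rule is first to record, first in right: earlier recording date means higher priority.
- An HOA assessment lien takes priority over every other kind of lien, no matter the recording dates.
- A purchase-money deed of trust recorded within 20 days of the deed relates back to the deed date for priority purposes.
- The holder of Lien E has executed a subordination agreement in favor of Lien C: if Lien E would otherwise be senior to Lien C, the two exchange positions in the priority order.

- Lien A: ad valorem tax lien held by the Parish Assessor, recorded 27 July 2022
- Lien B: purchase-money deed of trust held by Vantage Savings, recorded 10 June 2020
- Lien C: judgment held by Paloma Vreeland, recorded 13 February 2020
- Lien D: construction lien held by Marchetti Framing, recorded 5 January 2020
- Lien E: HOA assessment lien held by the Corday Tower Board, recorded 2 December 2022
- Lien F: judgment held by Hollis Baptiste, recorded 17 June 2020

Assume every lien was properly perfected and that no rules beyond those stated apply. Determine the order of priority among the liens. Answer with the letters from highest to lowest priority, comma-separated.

Effective dates after the stated exceptions: B was recorded within the 20-day window, so its effective date is the deed date 9 June 2020.
E, as an HOA assessment lien, has superpriority and ranks first.
Ordering the rest by effective date: D (5 January 2020), C (13 February 2020), B (9 June 2020), F (17 June 2020), A (27 July 2022).
E is senior to C before the subordination, so the two trade places.

C, D, E, B, F, A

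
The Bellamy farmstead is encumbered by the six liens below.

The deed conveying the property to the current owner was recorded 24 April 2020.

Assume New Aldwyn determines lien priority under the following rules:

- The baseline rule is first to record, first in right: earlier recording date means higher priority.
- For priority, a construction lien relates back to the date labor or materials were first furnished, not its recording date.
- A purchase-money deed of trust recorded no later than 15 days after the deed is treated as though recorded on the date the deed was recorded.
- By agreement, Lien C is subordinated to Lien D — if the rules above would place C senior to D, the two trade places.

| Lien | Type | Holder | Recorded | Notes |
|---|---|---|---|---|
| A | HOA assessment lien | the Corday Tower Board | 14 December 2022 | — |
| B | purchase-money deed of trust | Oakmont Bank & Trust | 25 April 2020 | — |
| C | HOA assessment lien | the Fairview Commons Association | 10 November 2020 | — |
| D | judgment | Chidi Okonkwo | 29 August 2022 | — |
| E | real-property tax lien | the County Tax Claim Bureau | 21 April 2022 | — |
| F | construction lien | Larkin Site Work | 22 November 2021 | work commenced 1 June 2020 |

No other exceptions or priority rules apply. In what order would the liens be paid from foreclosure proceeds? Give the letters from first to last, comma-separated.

B, F, D, E, C, A

First, effective dates: B was recorded within the 15-day window, so its effective date is the deed date 24 April 2020; F is treated as recorded 1 June 2020, the work-commencement date.
By effective date, earliest first: B (24 April 2020), F (1 June 2020), C (10 November 2020), E (21 April 2022), D (29 August 2022), A (14 December 2022).
C would otherwise be senior to D, so under the subordination agreement C and D exchange positions.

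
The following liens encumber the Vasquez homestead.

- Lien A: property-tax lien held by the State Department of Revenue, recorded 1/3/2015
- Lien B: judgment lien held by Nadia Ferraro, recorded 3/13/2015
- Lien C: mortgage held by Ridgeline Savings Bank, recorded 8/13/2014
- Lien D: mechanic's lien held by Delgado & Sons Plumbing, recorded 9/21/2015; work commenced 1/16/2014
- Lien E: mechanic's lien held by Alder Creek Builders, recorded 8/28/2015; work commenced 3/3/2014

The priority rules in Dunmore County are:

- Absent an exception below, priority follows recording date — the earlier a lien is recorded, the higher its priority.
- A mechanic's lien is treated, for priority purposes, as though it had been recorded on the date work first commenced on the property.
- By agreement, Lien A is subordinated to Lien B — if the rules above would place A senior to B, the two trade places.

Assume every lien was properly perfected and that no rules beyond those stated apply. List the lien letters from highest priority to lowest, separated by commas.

Effective dates: D relates back to 1/16/2014 (work commenced); E's effective date is 3/3/2014, when work began.
By effective date, earliest first: D (1/16/2014), E (3/3/2014), C (8/13/2014), A (1/3/2015), B (3/13/2015).
A is senior to B before the subordination, so the two trade places.

D, E, C, B, A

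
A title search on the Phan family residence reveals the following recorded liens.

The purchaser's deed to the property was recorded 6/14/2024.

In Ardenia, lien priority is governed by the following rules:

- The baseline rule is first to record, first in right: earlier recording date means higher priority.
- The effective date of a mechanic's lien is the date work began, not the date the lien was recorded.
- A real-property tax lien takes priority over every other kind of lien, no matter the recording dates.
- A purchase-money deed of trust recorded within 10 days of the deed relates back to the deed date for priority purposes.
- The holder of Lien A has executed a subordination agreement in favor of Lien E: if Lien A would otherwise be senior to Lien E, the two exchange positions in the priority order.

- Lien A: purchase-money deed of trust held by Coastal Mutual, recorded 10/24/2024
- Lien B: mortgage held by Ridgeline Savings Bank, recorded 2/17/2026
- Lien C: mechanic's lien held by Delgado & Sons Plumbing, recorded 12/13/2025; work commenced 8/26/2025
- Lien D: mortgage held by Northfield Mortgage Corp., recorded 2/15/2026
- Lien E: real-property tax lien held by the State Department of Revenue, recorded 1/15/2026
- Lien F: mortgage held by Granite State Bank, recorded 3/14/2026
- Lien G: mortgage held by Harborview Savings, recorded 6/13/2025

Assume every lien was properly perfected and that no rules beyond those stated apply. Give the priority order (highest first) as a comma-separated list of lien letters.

E, A, G, C, D, B, F

Effective dates: A missed the 10-day window (132 days after the deed), so its recording date stands; C is treated as recorded 8/26/2025, the work-commencement date.
E is a real-property tax lien, so it outranks all other liens regardless of date.
Ordering the rest by effective date: A (10/24/2024), G (6/13/2025), C (8/26/2025), D (2/15/2026), B (2/17/2026), F (3/14/2026).
Since A is not senior to E, the subordination leaves the order unchanged.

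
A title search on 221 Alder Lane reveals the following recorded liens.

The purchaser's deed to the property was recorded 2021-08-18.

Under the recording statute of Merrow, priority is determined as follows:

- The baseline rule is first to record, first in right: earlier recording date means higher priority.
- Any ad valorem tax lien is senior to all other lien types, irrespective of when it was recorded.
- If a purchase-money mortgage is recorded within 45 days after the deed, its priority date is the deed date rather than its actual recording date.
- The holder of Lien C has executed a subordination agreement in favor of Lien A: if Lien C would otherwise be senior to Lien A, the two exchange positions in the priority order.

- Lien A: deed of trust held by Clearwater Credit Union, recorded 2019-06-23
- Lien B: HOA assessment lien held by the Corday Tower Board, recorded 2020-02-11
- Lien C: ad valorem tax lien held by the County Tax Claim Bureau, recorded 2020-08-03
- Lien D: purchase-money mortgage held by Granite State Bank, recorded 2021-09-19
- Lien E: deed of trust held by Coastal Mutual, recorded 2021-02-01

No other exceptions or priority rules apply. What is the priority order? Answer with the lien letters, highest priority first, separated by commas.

Adjusting effective dates: D relates back to the deed date 2021-08-18.
C is an ad valorem tax lien, so it outranks all other liens regardless of date.
Remaining liens by effective date: A (2019-06-23), B (2020-02-11), E (2021-02-01), D (2021-08-18).
The subordination applies — C was senior to A — so C and A swap.

A, C, B, E, D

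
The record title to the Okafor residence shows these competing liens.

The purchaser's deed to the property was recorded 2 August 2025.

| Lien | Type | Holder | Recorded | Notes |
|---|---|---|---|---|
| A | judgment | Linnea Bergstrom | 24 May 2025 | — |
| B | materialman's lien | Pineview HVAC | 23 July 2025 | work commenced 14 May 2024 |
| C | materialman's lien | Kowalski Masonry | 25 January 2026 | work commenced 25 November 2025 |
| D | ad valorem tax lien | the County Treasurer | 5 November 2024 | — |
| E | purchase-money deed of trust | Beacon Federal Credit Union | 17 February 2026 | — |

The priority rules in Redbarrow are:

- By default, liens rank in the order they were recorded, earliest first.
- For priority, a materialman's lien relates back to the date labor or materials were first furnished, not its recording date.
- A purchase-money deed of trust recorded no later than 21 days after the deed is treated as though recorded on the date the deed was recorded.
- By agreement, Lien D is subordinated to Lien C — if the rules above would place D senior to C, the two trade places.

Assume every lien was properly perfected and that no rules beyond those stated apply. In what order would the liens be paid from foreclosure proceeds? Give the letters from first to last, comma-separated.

Effective dates: B is treated as recorded 14 May 2024, the work-commencement date; C's effective date is 25 November 2025, when work began; E missed the 21-day window (199 days after the deed), so its recording date stands.
By effective date, earliest first: B (14 May 2024), D (5 November 2024), A (24 May 2025), C (25 November 2025), E (17 February 2026).
D would otherwise be senior to C, so under the subordination agreement D and C exchange positions.

B, C, A, D, E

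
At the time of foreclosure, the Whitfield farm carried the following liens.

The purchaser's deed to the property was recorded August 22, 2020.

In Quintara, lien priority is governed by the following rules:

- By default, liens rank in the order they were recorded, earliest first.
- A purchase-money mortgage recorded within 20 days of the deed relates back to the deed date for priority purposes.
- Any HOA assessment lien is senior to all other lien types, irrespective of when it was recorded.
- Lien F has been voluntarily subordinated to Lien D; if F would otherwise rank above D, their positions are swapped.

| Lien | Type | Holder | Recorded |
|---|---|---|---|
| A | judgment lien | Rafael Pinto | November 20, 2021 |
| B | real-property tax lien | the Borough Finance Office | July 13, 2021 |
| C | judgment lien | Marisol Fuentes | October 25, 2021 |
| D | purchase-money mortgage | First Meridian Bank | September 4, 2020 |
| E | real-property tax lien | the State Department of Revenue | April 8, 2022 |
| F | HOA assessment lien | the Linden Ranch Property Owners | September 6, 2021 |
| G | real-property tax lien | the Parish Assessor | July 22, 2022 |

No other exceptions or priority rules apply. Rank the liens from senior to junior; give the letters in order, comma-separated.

D, F, B, C, A, E, G

Adjusting effective dates: D's effective date is the deed date, August 22, 2020.
F, as an HOA assessment lien, has superpriority and ranks first.
Remaining liens by effective date: D (August 22, 2020), B (July 13, 2021), C (October 25, 2021), A (November 20, 2021), E (April 8, 2022), G (July 22, 2022).
F is senior to D before the subordination, so the two trade places.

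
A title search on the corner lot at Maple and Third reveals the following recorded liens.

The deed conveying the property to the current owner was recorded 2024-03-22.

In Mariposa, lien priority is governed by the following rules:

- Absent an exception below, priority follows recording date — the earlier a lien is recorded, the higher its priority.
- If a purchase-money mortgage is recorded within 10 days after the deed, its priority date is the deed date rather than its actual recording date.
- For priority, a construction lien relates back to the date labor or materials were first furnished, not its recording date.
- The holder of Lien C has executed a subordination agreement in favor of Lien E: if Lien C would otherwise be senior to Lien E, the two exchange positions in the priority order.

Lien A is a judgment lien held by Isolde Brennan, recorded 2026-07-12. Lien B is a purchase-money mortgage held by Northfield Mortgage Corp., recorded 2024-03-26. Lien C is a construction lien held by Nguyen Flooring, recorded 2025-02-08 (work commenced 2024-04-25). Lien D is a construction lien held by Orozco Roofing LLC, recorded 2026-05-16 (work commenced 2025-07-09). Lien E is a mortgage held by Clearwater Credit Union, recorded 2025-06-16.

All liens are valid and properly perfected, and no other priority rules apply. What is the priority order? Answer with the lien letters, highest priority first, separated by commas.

B, E, C, D, A

Effective dates after the stated exceptions: B relates back to the deed date 2024-03-22; C's effective date is 2024-04-25, when work began; D relates back to 2025-07-09 (work commenced).
By effective date, earliest first: B (2024-03-22), C (2024-04-25), E (2025-06-16), D (2025-07-09), A (2026-07-12).
C would otherwise be senior to E, so under the subordination agreement C and E exchange positions.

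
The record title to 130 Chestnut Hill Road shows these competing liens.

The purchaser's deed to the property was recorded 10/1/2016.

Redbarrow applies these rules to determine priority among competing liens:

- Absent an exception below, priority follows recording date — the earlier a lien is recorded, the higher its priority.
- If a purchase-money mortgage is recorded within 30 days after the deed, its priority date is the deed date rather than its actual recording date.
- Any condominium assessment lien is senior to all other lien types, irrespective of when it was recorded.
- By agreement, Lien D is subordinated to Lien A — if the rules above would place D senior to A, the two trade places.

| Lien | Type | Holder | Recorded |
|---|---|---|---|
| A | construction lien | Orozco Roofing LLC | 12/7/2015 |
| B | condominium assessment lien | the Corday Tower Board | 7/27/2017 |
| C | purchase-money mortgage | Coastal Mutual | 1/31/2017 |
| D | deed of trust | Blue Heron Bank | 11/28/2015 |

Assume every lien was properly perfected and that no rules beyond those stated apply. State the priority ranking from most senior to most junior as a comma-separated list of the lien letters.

Effective dates after the stated exceptions: C missed the 30-day window (122 days after the deed), so its recording date stands.
B, as a condominium assessment lien, has superpriority and ranks first.
Among the remaining liens, by effective date: D (11/28/2015), A (12/7/2015), C (1/31/2017).
Because D would otherwise rank above A, the subordination swaps them.

B, A, D, C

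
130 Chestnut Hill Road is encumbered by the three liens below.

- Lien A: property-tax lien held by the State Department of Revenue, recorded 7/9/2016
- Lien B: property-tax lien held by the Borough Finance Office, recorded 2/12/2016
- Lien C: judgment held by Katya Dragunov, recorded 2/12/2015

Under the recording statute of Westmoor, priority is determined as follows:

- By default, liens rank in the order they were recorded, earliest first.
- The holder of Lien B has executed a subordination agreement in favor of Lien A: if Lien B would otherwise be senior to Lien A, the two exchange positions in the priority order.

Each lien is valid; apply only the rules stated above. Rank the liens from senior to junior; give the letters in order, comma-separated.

Ordering by effective date: C (2/12/2015), B (2/12/2016), A (7/9/2016).
Because B would otherwise rank above A, the subordination swaps them.

C, A, B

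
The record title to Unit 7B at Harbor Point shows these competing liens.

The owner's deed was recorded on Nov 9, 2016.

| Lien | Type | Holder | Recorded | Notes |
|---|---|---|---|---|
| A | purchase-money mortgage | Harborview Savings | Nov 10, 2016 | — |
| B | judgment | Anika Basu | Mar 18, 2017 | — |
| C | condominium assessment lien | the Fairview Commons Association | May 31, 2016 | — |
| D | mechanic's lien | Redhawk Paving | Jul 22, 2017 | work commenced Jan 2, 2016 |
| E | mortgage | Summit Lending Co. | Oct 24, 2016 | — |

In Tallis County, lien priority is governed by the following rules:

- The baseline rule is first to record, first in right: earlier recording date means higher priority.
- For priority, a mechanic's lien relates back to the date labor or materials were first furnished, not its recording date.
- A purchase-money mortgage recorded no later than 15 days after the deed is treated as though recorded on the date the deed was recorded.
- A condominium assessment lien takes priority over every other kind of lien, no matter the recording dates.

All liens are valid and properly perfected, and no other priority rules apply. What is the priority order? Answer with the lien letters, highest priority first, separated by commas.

C, D, E, A, B

First, effective dates: A's effective date is the deed date, Nov 9, 2016; D is treated as recorded Jan 2, 2016, the work-commencement date.
C is a condominium assessment lien, so it outranks all other liens regardless of date.
The other liens, earliest effective date first: D (Jan 2, 2016), E (Oct 24, 2016), A (Nov 9, 2016), B (Mar 18, 2017).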